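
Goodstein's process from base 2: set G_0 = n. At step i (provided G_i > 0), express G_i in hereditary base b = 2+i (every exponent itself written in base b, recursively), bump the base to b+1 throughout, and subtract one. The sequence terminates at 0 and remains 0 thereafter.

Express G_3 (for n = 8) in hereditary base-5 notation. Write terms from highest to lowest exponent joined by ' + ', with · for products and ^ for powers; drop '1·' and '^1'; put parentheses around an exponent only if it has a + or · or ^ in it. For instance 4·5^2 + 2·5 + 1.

2·5^5 + 2·5^2 + 2·5

G_0 = 8. HB_2(8) = 2^(2 + 1). Bump = 81. G_1 = 80.
G_1 = 80. HB_3(80) = 2·3^3 + 2·3^2 + 2·3 + 2. Bump = 554. G_2 = 553.
G_2 = 553. HB_4(553) = 2·4^4 + 2·4^2 + 2·4 + 1. Bump = 6311. G_3 = 6310.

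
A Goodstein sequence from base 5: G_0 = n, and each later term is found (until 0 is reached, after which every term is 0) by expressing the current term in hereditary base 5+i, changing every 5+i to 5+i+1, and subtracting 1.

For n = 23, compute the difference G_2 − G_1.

3

23 —HB5→ 4·5 + 3 —bump→ 4·6 + 3 = 27 —(−1)→ 26
26 —HB6→ 4·6 + 2 —bump→ 4·7 + 2 = 30 —(−1)→ 29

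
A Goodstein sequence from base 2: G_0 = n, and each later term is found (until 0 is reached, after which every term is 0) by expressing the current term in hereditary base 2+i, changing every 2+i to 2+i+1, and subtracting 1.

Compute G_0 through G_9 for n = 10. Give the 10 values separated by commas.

10 —HB2→ 2^(2 + 1) + 2 —bump→ 3^(3 + 1) + 3 = 84 —(−1)→ 83
83 —HB3→ 3^(3 + 1) + 2 —bump→ 4^(4 + 1) + 2 = 1026 —(−1)→ 1025
1025 —HB4→ 4^(4 + 1) + 1 —bump→ 5^(5 + 1) + 1 = 15626 —(−1)→ 15625
15625 —HB5→ 5^(5 + 1) —bump→ 6^(6 + 1) = 279936 —(−1)→ 279935
279935 —HB6→ 5·6^6 + 5·6^5 + 5·6^4 + 5·6^3 + 5·6^2 + 5·6 + 5 —bump→ 5·7^7 + 5·7^5 + 5·7^4 + 5·7^3 + 5·7^2 + 5·7 + 5 = 4215755 —(−1)→ 4215754
4215754 —HB7→ 5·7^7 + 5·7^5 + 5·7^4 + 5·7^3 + 5·7^2 + 5·7 + 4 —bump→ 5·8^8 + 5·8^5 + 5·8^4 + 5·8^3 + 5·8^2 + 5·8 + 4 = 84073324 —(−1)→ 84073323
84073323 —HB8→ 5·8^8 + 5·8^5 + 5·8^4 + 5·8^3 + 5·8^2 + 5·8 + 3 —bump→ 5·9^9 + 5·9^5 + 5·9^4 + 5·9^3 + 5·9^2 + 5·9 + 3 = 1937434593 —(−1)→ 1937434592
1937434592 —HB9→ 5·9^9 + 5·9^5 + 5·9^4 + 5·9^3 + 5·9^2 + 5·9 + 2 —bump→ 5·10^10 + 5·10^5 + 5·10^4 + 5·10^3 + 5·10^2 + 5·10 + 2 = 50000555552 —(−1)→ 50000555551
50000555551 —HB10→ 5·10^10 + 5·10^5 + 5·10^4 + 5·10^3 + 5·10^2 + 5·10 + 1 —bump→ 5·11^11 + 5·11^5 + 5·11^4 + 5·11^3 + 5·11^2 + 5·11 + 1 = 1426559238831 —(−1)→ 1426559238830

10, 83, 1025, 15625, 279935, 4215754, 84073323, 1937434592, 50000555551, 1426559238830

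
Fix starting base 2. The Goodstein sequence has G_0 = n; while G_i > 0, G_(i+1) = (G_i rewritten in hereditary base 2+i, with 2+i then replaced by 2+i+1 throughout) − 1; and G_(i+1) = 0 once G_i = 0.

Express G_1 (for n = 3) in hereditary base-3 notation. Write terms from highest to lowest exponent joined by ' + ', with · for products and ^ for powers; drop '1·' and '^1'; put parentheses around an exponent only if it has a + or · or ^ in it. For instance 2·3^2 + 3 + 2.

G_0 = 3. HB_2(3) = 2 + 1. Bump = 4. G_1 = 3.
G_1 = 3. HB_3(3) = 3. Bump = 4. G_2 = 3.

3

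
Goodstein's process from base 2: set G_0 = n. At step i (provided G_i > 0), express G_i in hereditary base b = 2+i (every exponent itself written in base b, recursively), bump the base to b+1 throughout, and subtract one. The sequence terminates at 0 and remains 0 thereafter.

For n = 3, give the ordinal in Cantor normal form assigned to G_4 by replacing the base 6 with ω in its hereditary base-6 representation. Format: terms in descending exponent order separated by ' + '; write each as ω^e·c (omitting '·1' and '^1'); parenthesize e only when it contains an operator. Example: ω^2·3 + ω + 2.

1

i=0: 3 = 2 + 1 (b=2); 2→3: 3 + 1 = 4; 4−1 = 3
i=1: 3 = 3 (b=3); 3→4: 4 = 4; 4−1 = 3
i=2: 3 = 3 (b=4); 4→5: 3 = 3; 3−1 = 2
i=3: 2 = 2 (b=5); 5→6: 2 = 2; 2−1 = 1
i=4: 1 = 1 (b=6); 6→7: 1 = 1; 1−1 = 0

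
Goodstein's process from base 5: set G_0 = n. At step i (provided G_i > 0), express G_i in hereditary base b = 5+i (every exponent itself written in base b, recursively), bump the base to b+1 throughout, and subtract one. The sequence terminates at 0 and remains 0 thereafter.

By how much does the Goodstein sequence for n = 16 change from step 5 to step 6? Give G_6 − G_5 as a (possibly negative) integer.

step 0: 16 = 3·5 + 1; sub 6 for 5: 3·6 + 1; = 19; G_1 = 19−1 = 18
step 1: 18 = 3·6; sub 7 for 6: 3·7; = 21; G_2 = 21−1 = 20
step 2: 20 = 2·7 + 6; sub 8 for 7: 2·8 + 6; = 22; G_3 = 22−1 = 21
step 3: 21 = 2·8 + 5; sub 9 for 8: 2·9 + 5; = 23; G_4 = 23−1 = 22
step 4: 22 = 2·9 + 4; sub 10 for 9: 2·10 + 4; = 24; G_5 = 24−1 = 23
step 5: 23 = 2·10 + 3; sub 11 for 10: 2·11 + 3; = 25; G_6 = 25−1 = 24

1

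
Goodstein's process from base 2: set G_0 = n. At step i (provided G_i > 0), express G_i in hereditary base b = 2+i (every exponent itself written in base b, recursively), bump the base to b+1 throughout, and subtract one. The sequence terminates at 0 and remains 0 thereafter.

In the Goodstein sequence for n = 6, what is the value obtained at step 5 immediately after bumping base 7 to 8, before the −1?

G_0 = 6. HB_2(6) = 2^2 + 2. Bump = 30. G_1 = 29.
G_1 = 29. HB_3(29) = 3^3 + 2. Bump = 258. G_2 = 257.
G_2 = 257. HB_4(257) = 4^4 + 1. Bump = 3126. G_3 = 3125.
G_3 = 3125. HB_5(3125) = 5^5. Bump = 46656. G_4 = 46655.
G_4 = 46655. HB_6(46655) = 5·6^5 + 5·6^4 + 5·6^3 + 5·6^2 + 5·6 + 5. Bump = 98040. G_5 = 98039.
G_5 = 98039. HB_7(98039) = 5·7^5 + 5·7^4 + 5·7^3 + 5·7^2 + 5·7 + 4. Bump = 187244. G_6 = 187243.

187244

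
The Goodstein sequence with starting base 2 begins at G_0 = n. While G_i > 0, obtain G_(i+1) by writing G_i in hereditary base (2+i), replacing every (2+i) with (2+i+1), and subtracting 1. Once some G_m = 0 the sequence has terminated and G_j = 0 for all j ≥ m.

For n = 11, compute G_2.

1027

(0) 11|_2 = 2^(2 + 1) + 2 + 1 ↦ 3^(3 + 1) + 3 + 1|_3 = 85 ⇒ 84
(1) 84|_3 = 3^(3 + 1) + 3 ↦ 4^(4 + 1) + 4|_4 = 1028 ⇒ 1027
(2) 1027|_4 = 4^(4 + 1) + 3 ↦ 5^(5 + 1) + 3|_5 = 15628 ⇒ 15627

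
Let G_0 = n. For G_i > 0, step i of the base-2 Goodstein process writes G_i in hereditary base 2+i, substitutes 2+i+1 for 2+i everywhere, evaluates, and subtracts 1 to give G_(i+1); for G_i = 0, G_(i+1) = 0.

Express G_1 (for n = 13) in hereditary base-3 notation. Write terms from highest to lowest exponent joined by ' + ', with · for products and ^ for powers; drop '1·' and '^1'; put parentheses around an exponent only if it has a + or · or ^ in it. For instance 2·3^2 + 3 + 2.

i=0: 13 = 2^(2 + 1) + 2^2 + 1 (b=2); 2→3: 3^(3 + 1) + 3^3 + 1 = 109; 109−1 = 108
i=1: 108 = 3^(3 + 1) + 3^3 (b=3); 3→4: 4^(4 + 1) + 4^4 = 1280; 1280−1 = 1279

3^(3 + 1) + 3^3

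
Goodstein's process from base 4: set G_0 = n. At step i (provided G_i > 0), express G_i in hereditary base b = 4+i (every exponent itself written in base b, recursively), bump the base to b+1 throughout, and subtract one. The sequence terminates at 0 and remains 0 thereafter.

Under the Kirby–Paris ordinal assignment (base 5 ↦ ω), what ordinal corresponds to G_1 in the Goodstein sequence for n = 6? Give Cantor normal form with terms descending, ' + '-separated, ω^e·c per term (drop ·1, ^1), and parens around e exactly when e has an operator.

[0] 6 ≡ 4 + 2 (base 4). Lift 5: 7. −1: 6.
[1] 6 ≡ 5 + 1 (base 5). Lift 6: 7. −1: 6.

ω + 1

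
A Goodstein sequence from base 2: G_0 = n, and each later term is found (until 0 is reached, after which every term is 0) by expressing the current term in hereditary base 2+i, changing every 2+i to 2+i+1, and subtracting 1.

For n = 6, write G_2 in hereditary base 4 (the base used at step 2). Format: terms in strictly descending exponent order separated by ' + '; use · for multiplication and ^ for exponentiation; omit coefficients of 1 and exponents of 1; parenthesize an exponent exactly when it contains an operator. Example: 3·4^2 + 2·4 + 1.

4^4 + 1

i=0: 6 = 2^2 + 2 (b=2); 2→3: 3^3 + 3 = 30; 30−1 = 29
i=1: 29 = 3^3 + 2 (b=3); 3→4: 4^4 + 2 = 258; 258−1 = 257
i=2: 257 = 4^4 + 1 (b=4); 4→5: 5^5 + 1 = 3126; 3126−1 = 3125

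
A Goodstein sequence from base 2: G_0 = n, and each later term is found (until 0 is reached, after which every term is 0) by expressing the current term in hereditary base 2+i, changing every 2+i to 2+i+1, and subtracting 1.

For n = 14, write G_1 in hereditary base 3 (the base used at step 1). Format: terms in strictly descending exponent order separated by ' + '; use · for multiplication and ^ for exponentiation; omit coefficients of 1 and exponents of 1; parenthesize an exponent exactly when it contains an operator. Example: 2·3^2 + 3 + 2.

3^(3 + 1) + 3^3 + 2

[0] 14 ≡ 2^(2 + 1) + 2^2 + 2 (base 2). Lift 3: 111. −1: 110.
[1] 110 ≡ 3^(3 + 1) + 3^3 + 2 (base 3). Lift 4: 1282. −1: 1281.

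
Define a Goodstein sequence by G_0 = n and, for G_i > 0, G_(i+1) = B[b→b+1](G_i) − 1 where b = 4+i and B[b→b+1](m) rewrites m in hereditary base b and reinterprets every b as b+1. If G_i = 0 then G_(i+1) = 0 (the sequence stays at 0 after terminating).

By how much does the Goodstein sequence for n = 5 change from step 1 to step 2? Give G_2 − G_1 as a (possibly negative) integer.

step 0: 5 = 4 + 1; sub 5 for 4: 5 + 1; = 6; G_1 = 6−1 = 5
step 1: 5 = 5; sub 6 for 5: 6; = 6; G_2 = 6−1 = 5

0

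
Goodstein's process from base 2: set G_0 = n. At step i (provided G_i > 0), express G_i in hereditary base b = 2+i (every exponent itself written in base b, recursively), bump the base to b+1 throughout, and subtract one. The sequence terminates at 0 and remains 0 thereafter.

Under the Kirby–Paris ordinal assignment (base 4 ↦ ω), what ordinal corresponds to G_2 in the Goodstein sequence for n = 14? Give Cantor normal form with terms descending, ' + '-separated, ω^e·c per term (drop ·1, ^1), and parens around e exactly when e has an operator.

ω^(ω + 1) + ω^ω + 1

G_0 = 14. HB_2(14) = 2^(2 + 1) + 2^2 + 2. Bump = 111. G_1 = 110.
G_1 = 110. HB_3(110) = 3^(3 + 1) + 3^3 + 2. Bump = 1282. G_2 = 1281.
G_2 = 1281. HB_4(1281) = 4^(4 + 1) + 4^4 + 1. Bump = 18751. G_3 = 18750.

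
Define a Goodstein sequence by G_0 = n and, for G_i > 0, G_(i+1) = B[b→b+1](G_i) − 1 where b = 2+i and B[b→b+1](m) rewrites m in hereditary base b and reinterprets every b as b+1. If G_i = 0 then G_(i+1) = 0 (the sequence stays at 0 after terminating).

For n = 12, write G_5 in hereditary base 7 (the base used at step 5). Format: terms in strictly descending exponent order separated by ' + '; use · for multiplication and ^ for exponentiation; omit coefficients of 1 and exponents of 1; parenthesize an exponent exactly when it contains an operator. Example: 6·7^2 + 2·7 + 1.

7^(7 + 1) + 2·7^2 + 7 + 4

G_0=12  [base 2] 2^(2 + 1) + 2^2  →[2↦3]→  3^(3 + 1) + 3^3 = 108  −1 ⇒ G_1=107
G_1=107  [base 3] 3^(3 + 1) + 2·3^2 + 2·3 + 2  →[3↦4]→  4^(4 + 1) + 2·4^2 + 2·4 + 2 = 1066  −1 ⇒ G_2=1065
G_2=1065  [base 4] 4^(4 + 1) + 2·4^2 + 2·4 + 1  →[4↦5]→  5^(5 + 1) + 2·5^2 + 2·5 + 1 = 15686  −1 ⇒ G_3=15685
G_3=15685  [base 5] 5^(5 + 1) + 2·5^2 + 2·5  →[5↦6]→  6^(6 + 1) + 2·6^2 + 2·6 = 280020  −1 ⇒ G_4=280019
G_4=280019  [base 6] 6^(6 + 1) + 2·6^2 + 6 + 5  →[6↦7]→  7^(7 + 1) + 2·7^2 + 7 + 5 = 5764911  −1 ⇒ G_5=5764910
G_5=5764910  [base 7] 7^(7 + 1) + 2·7^2 + 7 + 4  →[7↦8]→  8^(8 + 1) + 2·8^2 + 8 + 4 = 134217868  −1 ⇒ G_6=134217867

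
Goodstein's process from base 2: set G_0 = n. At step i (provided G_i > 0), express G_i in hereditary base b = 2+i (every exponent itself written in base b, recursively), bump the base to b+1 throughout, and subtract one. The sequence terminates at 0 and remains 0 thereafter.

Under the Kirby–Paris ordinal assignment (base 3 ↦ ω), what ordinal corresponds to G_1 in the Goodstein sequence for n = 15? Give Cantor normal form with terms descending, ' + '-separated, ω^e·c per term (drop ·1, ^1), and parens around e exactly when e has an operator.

ω^(ω + 1) + ω^ω + ω

i=0: 15 = 2^(2 + 1) + 2^2 + 2 + 1 (b=2); 2→3: 3^(3 + 1) + 3^3 + 3 + 1 = 112; 112−1 = 111
i=1: 111 = 3^(3 + 1) + 3^3 + 3 (b=3); 3→4: 4^(4 + 1) + 4^4 + 4 = 1284; 1284−1 = 1283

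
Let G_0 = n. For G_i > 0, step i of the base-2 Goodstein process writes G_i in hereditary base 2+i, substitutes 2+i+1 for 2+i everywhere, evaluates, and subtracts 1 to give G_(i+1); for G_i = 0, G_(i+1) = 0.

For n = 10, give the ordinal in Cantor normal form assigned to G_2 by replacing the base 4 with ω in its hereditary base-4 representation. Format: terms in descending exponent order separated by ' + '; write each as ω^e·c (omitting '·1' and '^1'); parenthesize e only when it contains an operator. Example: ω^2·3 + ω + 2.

ω^(ω + 1) + 1

G_0=10  [base 2] 2^(2 + 1) + 2  →[2↦3]→  3^(3 + 1) + 3 = 84  −1 ⇒ G_1=83
G_1=83  [base 3] 3^(3 + 1) + 2  →[3↦4]→  4^(4 + 1) + 2 = 1026  −1 ⇒ G_2=1025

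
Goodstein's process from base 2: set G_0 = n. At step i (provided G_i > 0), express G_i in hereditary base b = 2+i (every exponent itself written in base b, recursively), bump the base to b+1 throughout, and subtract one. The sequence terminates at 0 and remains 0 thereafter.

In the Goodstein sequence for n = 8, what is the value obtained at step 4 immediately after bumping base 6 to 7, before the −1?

G_0 = 8. HB_2(8) = 2^(2 + 1). Bump = 81. G_1 = 80.
G_1 = 80. HB_3(80) = 2·3^3 + 2·3^2 + 2·3 + 2. Bump = 554. G_2 = 553.
G_2 = 553. HB_4(553) = 2·4^4 + 2·4^2 + 2·4 + 1. Bump = 6311. G_3 = 6310.
G_3 = 6310. HB_5(6310) = 2·5^5 + 2·5^2 + 2·5. Bump = 93396. G_4 = 93395.

1647196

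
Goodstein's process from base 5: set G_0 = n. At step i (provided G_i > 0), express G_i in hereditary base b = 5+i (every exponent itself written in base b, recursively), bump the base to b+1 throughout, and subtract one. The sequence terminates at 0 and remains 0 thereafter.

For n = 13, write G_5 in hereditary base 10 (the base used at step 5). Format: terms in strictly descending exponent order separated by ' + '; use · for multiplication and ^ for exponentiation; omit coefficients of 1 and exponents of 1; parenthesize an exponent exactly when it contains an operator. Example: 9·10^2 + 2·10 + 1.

G_0=13  [base 5] 2·5 + 3  →[5↦6]→  2·6 + 3 = 15  −1 ⇒ G_1=14
G_1=14  [base 6] 2·6 + 2  →[6↦7]→  2·7 + 2 = 16  −1 ⇒ G_2=15
G_2=15  [base 7] 2·7 + 1  →[7↦8]→  2·8 + 1 = 17  −1 ⇒ G_3=16
G_3=16  [base 8] 2·8  →[8↦9]→  2·9 = 18  −1 ⇒ G_4=17
G_4=17  [base 9] 9 + 8  →[9↦10]→  10 + 8 = 18  −1 ⇒ G_5=17
G_5=17  [base 10] 10 + 7  →[10↦11]→  11 + 7 = 18  −1 ⇒ G_6=17

10 + 7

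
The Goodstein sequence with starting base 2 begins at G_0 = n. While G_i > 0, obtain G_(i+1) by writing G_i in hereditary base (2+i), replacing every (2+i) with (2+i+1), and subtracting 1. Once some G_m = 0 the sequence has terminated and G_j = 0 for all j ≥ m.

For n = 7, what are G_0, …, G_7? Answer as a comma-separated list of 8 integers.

7, 30, 259, 3127, 46657, 823543, 16777215, 37665879

G_0 = 7. HB_2(7) = 2^2 + 2 + 1. Bump = 31. G_1 = 30.
G_1 = 30. HB_3(30) = 3^3 + 3. Bump = 260. G_2 = 259.
G_2 = 259. HB_4(259) = 4^4 + 3. Bump = 3128. G_3 = 3127.
G_3 = 3127. HB_5(3127) = 5^5 + 2. Bump = 46658. G_4 = 46657.
G_4 = 46657. HB_6(46657) = 6^6 + 1. Bump = 823544. G_5 = 823543.
G_5 = 823543. HB_7(823543) = 7^7. Bump = 16777216. G_6 = 16777215.
G_6 = 16777215. HB_8(16777215) = 7·8^7 + 7·8^6 + 7·8^5 + 7·8^4 + 7·8^3 + 7·8^2 + 7·8 + 7. Bump = 37665880. G_7 = 37665879.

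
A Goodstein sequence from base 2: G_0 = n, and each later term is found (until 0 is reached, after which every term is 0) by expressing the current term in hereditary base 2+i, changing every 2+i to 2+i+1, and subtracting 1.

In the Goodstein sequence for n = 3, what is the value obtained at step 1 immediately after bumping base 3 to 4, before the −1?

i=0: 3 = 2 + 1 (b=2); 2→3: 3 + 1 = 4; 4−1 = 3
i=1: 3 = 3 (b=3); 3→4: 4 = 4; 4−1 = 3

4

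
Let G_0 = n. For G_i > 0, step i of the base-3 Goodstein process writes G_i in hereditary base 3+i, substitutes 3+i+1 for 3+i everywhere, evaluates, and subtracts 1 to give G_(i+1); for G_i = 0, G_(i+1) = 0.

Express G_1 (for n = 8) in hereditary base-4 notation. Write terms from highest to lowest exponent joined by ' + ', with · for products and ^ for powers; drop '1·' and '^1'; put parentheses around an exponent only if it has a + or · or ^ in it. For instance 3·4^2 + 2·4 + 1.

2·4 + 1

(0) 8|_3 = 2·3 + 2 ↦ 2·4 + 2|_4 = 10 ⇒ 9
(1) 9|_4 = 2·4 + 1 ↦ 2·5 + 1|_5 = 11 ⇒ 10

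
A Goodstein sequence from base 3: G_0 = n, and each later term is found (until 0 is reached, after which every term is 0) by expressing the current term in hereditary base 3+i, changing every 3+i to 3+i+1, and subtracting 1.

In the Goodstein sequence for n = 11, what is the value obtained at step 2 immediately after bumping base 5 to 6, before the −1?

36

11 —HB3→ 3^2 + 2 —bump→ 4^2 + 2 = 18 —(−1)→ 17
17 —HB4→ 4^2 + 1 —bump→ 5^2 + 1 = 26 —(−1)→ 25
25 —HB5→ 5^2 —bump→ 6^2 = 36 —(−1)→ 35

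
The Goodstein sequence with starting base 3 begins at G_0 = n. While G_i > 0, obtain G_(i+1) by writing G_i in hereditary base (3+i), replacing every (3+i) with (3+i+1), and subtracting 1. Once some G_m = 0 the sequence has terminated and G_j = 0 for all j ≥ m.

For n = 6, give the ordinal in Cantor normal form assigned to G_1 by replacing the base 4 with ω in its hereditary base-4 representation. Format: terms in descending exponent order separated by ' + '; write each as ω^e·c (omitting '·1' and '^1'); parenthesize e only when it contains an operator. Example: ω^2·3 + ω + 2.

ω + 3

[0] 6 ≡ 2·3 (base 3). Lift 4: 8. −1: 7.
[1] 7 ≡ 4 + 3 (base 4). Lift 5: 8. −1: 7.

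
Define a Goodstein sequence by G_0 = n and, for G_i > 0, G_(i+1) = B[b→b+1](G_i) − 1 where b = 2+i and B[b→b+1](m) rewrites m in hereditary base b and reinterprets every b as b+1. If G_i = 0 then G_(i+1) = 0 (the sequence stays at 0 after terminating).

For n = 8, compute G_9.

[0] 8 ≡ 2^(2 + 1) (base 2). Lift 3: 81. −1: 80.
[1] 80 ≡ 2·3^3 + 2·3^2 + 2·3 + 2 (base 3). Lift 4: 554. −1: 553.
[2] 553 ≡ 2·4^4 + 2·4^2 + 2·4 + 1 (base 4). Lift 5: 6311. −1: 6310.
[3] 6310 ≡ 2·5^5 + 2·5^2 + 2·5 (base 5). Lift 6: 93396. −1: 93395.
[4] 93395 ≡ 2·6^6 + 2·6^2 + 6 + 5 (base 6). Lift 7: 1647196. −1: 1647195.
[5] 1647195 ≡ 2·7^7 + 2·7^2 + 7 + 4 (base 7). Lift 8: 33554572. −1: 33554571.
[6] 33554571 ≡ 2·8^8 + 2·8^2 + 8 + 3 (base 8). Lift 9: 774841152. −1: 774841151.
[7] 774841151 ≡ 2·9^9 + 2·9^2 + 9 + 2 (base 9). Lift 10: 20000000212. −1: 20000000211.
[8] 20000000211 ≡ 2·10^10 + 2·10^2 + 10 + 1 (base 10). Lift 11: 570623341476. −1: 570623341475.

570623341475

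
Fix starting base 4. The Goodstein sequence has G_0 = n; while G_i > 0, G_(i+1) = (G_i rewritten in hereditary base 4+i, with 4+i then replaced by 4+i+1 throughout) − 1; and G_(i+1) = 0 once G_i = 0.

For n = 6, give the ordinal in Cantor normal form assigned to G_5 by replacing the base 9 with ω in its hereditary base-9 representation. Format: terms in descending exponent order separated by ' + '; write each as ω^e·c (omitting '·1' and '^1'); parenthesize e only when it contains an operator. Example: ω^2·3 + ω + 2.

4

(0) 6|_4 = 4 + 2 ↦ 5 + 2|_5 = 7 ⇒ 6
(1) 6|_5 = 5 + 1 ↦ 6 + 1|_6 = 7 ⇒ 6
(2) 6|_6 = 6 ↦ 7|_7 = 7 ⇒ 6
(3) 6|_7 = 6 ↦ 6|_8 = 6 ⇒ 5
(4) 5|_8 = 5 ↦ 5|_9 = 5 ⇒ 4
(5) 4|_9 = 4 ↦ 4|_10 = 4 ⇒ 3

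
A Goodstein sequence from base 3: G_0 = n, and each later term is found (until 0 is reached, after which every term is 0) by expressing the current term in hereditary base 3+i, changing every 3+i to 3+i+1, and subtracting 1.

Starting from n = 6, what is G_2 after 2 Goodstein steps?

7

[0] 6 ≡ 2·3 (base 3). Lift 4: 8. −1: 7.
[1] 7 ≡ 4 + 3 (base 4). Lift 5: 8. −1: 7.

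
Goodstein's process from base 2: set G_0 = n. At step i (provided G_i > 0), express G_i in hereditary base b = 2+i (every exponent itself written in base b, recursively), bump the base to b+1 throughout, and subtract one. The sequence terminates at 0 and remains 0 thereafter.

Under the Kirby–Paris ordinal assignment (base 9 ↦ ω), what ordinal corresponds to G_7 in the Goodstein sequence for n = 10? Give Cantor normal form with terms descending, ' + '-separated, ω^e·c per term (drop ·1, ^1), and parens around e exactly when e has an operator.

ω^ω·5 + ω^5·5 + ω^4·5 + ω^3·5 + ω^2·5 + ω·5 + 2

[0] 10 ≡ 2^(2 + 1) + 2 (base 2). Lift 3: 84. −1: 83.
[1] 83 ≡ 3^(3 + 1) + 2 (base 3). Lift 4: 1026. −1: 1025.
[2] 1025 ≡ 4^(4 + 1) + 1 (base 4). Lift 5: 15626. −1: 15625.
[3] 15625 ≡ 5^(5 + 1) (base 5). Lift 6: 279936. −1: 279935.
[4] 279935 ≡ 5·6^6 + 5·6^5 + 5·6^4 + 5·6^3 + 5·6^2 + 5·6 + 5 (base 6). Lift 7: 4215755. −1: 4215754.
[5] 4215754 ≡ 5·7^7 + 5·7^5 + 5·7^4 + 5·7^3 + 5·7^2 + 5·7 + 4 (base 7). Lift 8: 84073324. −1: 84073323.
[6] 84073323 ≡ 5·8^8 + 5·8^5 + 5·8^4 + 5·8^3 + 5·8^2 + 5·8 + 3 (base 8). Lift 9: 1937434593. −1: 1937434592.
[7] 1937434592 ≡ 5·9^9 + 5·9^5 + 5·9^4 + 5·9^3 + 5·9^2 + 5·9 + 2 (base 9). Lift 10: 50000555552. −1: 50000555551.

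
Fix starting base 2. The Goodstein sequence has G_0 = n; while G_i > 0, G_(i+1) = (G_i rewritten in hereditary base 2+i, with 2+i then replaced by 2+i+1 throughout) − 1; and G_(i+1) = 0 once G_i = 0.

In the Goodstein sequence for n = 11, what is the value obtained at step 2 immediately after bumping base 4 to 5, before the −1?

step 0: 11 = 2^(2 + 1) + 2 + 1; sub 3 for 2: 3^(3 + 1) + 3 + 1; = 85; G_1 = 85−1 = 84
step 1: 84 = 3^(3 + 1) + 3; sub 4 for 3: 4^(4 + 1) + 4; = 1028; G_2 = 1028−1 = 1027
step 2: 1027 = 4^(4 + 1) + 3; sub 5 for 4: 5^(5 + 1) + 3; = 15628; G_3 = 15628−1 = 15627

15628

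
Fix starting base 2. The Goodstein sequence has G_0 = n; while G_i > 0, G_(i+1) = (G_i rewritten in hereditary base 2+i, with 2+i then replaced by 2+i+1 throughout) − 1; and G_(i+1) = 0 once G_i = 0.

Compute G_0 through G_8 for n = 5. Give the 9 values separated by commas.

5, 27, 255, 467, 775, 1197, 1751, 2454, 3325

G_0 = 5. HB_2(5) = 2^2 + 1. Bump = 28. G_1 = 27.
G_1 = 27. HB_3(27) = 3^3. Bump = 256. G_2 = 255.
G_2 = 255. HB_4(255) = 3·4^3 + 3·4^2 + 3·4 + 3. Bump = 468. G_3 = 467.
G_3 = 467. HB_5(467) = 3·5^3 + 3·5^2 + 3·5 + 2. Bump = 776. G_4 = 775.
G_4 = 775. HB_6(775) = 3·6^3 + 3·6^2 + 3·6 + 1. Bump = 1198. G_5 = 1197.
G_5 = 1197. HB_7(1197) = 3·7^3 + 3·7^2 + 3·7. Bump = 1752. G_6 = 1751.
G_6 = 1751. HB_8(1751) = 3·8^3 + 3·8^2 + 2·8 + 7. Bump = 2455. G_7 = 2454.
G_7 = 2454. HB_9(2454) = 3·9^3 + 3·9^2 + 2·9 + 6. Bump = 3326. G_8 = 3325.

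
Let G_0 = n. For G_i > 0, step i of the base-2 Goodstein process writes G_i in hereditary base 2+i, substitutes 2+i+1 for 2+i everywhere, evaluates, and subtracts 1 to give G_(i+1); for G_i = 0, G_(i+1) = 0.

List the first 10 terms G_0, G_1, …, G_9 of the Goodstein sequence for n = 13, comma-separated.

13, 108, 1279, 16092, 280711, 5765998, 134219479, 3486786855, 100000003325, 3138428381103

(0) 13|_2 = 2^(2 + 1) + 2^2 + 1 ↦ 3^(3 + 1) + 3^3 + 1|_3 = 109 ⇒ 108
(1) 108|_3 = 3^(3 + 1) + 3^3 ↦ 4^(4 + 1) + 4^4|_4 = 1280 ⇒ 1279
(2) 1279|_4 = 4^(4 + 1) + 3·4^3 + 3·4^2 + 3·4 + 3 ↦ 5^(5 + 1) + 3·5^3 + 3·5^2 + 3·5 + 3|_5 = 16093 ⇒ 16092
(3) 16092|_5 = 5^(5 + 1) + 3·5^3 + 3·5^2 + 3·5 + 2 ↦ 6^(6 + 1) + 3·6^3 + 3·6^2 + 3·6 + 2|_6 = 280712 ⇒ 280711
(4) 280711|_6 = 6^(6 + 1) + 3·6^3 + 3·6^2 + 3·6 + 1 ↦ 7^(7 + 1) + 3·7^3 + 3·7^2 + 3·7 + 1|_7 = 5765999 ⇒ 5765998
(5) 5765998|_7 = 7^(7 + 1) + 3·7^3 + 3·7^2 + 3·7 ↦ 8^(8 + 1) + 3·8^3 + 3·8^2 + 3·8|_8 = 134219480 ⇒ 134219479
(6) 134219479|_8 = 8^(8 + 1) + 3·8^3 + 3·8^2 + 2·8 + 7 ↦ 9^(9 + 1) + 3·9^3 + 3·9^2 + 2·9 + 7|_9 = 3486786856 ⇒ 3486786855
(7) 3486786855|_9 = 9^(9 + 1) + 3·9^3 + 3·9^2 + 2·9 + 6 ↦ 10^(10 + 1) + 3·10^3 + 3·10^2 + 2·10 + 6|_10 = 100000003326 ⇒ 100000003325
(8) 100000003325|_10 = 10^(10 + 1) + 3·10^3 + 3·10^2 + 2·10 + 5 ↦ 11^(11 + 1) + 3·11^3 + 3·11^2 + 2·11 + 5|_11 = 3138428381104 ⇒ 3138428381103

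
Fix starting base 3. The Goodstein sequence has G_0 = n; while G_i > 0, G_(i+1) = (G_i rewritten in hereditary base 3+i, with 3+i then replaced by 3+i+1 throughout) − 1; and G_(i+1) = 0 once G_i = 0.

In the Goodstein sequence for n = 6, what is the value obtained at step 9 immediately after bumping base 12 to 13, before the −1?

3

i=0: 6 = 2·3 (b=3); 3→4: 2·4 = 8; 8−1 = 7
i=1: 7 = 4 + 3 (b=4); 4→5: 5 + 3 = 8; 8−1 = 7
i=2: 7 = 5 + 2 (b=5); 5→6: 6 + 2 = 8; 8−1 = 7
i=3: 7 = 6 + 1 (b=6); 6→7: 7 + 1 = 8; 8−1 = 7
i=4: 7 = 7 (b=7); 7→8: 8 = 8; 8−1 = 7
i=5: 7 = 7 (b=8); 8→9: 7 = 7; 7−1 = 6
i=6: 6 = 6 (b=9); 9→10: 6 = 6; 6−1 = 5
i=7: 5 = 5 (b=10); 10→11: 5 = 5; 5−1 = 4
i=8: 4 = 4 (b=11); 11→12: 4 = 4; 4−1 = 3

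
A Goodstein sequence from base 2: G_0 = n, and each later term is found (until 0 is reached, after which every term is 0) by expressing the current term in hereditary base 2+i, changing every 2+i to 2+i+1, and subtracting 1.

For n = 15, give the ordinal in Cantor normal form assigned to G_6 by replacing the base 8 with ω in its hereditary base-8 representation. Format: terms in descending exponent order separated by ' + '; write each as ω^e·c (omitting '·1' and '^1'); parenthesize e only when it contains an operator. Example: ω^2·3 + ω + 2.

ω^(ω + 1) + ω^7·7 + ω^6·7 + ω^5·7 + ω^4·7 + ω^3·7 + ω^2·7 + ω·7 + 7

base 2: 15 = 2^(2 + 1) + 2^2 + 2 + 1; at 3: 3^(3 + 1) + 3^3 + 3 + 1 = 112; next = 111
base 3: 111 = 3^(3 + 1) + 3^3 + 3; at 4: 4^(4 + 1) + 4^4 + 4 = 1284; next = 1283
base 4: 1283 = 4^(4 + 1) + 4^4 + 3; at 5: 5^(5 + 1) + 5^5 + 3 = 18753; next = 18752
base 5: 18752 = 5^(5 + 1) + 5^5 + 2; at 6: 6^(6 + 1) + 6^6 + 2 = 326594; next = 326593
base 6: 326593 = 6^(6 + 1) + 6^6 + 1; at 7: 7^(7 + 1) + 7^7 + 1 = 6588345; next = 6588344
base 7: 6588344 = 7^(7 + 1) + 7^7; at 8: 8^(8 + 1) + 8^8 = 150994944; next = 150994943
base 8: 150994943 = 8^(8 + 1) + 7·8^7 + 7·8^6 + 7·8^5 + 7·8^4 + 7·8^3 + 7·8^2 + 7·8 + 7; at 9: 9^(9 + 1) + 7·9^7 + 7·9^6 + 7·9^5 + 7·9^4 + 7·9^3 + 7·9^2 + 7·9 + 7 = 3524450281; next = 3524450280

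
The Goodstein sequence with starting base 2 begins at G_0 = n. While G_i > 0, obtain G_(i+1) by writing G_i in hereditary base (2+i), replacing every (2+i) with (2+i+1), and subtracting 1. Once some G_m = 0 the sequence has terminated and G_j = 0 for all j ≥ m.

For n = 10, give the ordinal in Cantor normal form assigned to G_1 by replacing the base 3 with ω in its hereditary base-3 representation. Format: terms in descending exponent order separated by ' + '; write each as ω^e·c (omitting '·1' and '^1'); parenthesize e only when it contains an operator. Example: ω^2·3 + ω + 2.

ω^(ω + 1) + 2

10 —HB2→ 2^(2 + 1) + 2 —bump→ 3^(3 + 1) + 3 = 84 —(−1)→ 83
83 —HB3→ 3^(3 + 1) + 2 —bump→ 4^(4 + 1) + 2 = 1026 —(−1)→ 1025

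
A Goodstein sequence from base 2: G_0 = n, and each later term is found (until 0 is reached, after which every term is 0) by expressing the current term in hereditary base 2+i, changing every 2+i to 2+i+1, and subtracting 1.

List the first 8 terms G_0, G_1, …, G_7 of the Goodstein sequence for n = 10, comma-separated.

10, 83, 1025, 15625, 279935, 4215754, 84073323, 1937434592

[0] 10 ≡ 2^(2 + 1) + 2 (base 2). Lift 3: 84. −1: 83.
[1] 83 ≡ 3^(3 + 1) + 2 (base 3). Lift 4: 1026. −1: 1025.
[2] 1025 ≡ 4^(4 + 1) + 1 (base 4). Lift 5: 15626. −1: 15625.
[3] 15625 ≡ 5^(5 + 1) (base 5). Lift 6: 279936. −1: 279935.
[4] 279935 ≡ 5·6^6 + 5·6^5 + 5·6^4 + 5·6^3 + 5·6^2 + 5·6 + 5 (base 6). Lift 7: 4215755. −1: 4215754.
[5] 4215754 ≡ 5·7^7 + 5·7^5 + 5·7^4 + 5·7^3 + 5·7^2 + 5·7 + 4 (base 7). Lift 8: 84073324. −1: 84073323.
[6] 84073323 ≡ 5·8^8 + 5·8^5 + 5·8^4 + 5·8^3 + 5·8^2 + 5·8 + 3 (base 8). Lift 9: 1937434593. −1: 1937434592.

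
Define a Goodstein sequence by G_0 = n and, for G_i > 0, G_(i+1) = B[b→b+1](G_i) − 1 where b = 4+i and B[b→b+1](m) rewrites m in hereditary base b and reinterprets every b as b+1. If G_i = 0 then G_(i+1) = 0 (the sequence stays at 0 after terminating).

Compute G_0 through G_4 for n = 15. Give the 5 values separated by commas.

step 0: 15 = 3·4 + 3; sub 5 for 4: 3·5 + 3; = 18; G_1 = 18−1 = 17
step 1: 17 = 3·5 + 2; sub 6 for 5: 3·6 + 2; = 20; G_2 = 20−1 = 19
step 2: 19 = 3·6 + 1; sub 7 for 6: 3·7 + 1; = 22; G_3 = 22−1 = 21
step 3: 21 = 3·7; sub 8 for 7: 3·8; = 24; G_4 = 24−1 = 23

15, 17, 19, 21, 23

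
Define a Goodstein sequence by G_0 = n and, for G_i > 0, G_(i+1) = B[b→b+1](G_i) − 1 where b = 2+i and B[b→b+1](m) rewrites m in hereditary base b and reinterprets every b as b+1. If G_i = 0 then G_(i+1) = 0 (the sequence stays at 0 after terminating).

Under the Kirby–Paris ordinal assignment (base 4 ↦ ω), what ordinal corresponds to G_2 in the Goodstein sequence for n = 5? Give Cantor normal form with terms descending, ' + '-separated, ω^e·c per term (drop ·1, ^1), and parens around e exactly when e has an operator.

i=0: 5 = 2^2 + 1 (b=2); 2→3: 3^3 + 1 = 28; 28−1 = 27
i=1: 27 = 3^3 (b=3); 3→4: 4^4 = 256; 256−1 = 255

ω^3·3 + ω^2·3 + ω·3 + 3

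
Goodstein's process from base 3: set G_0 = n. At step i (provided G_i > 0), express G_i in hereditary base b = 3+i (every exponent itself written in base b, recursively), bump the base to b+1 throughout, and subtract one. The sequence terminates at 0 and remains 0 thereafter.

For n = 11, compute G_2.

25

base 3: 11 = 3^2 + 2; at 4: 4^2 + 2 = 18; next = 17
base 4: 17 = 4^2 + 1; at 5: 5^2 + 1 = 26; next = 25
base 5: 25 = 5^2; at 6: 6^2 = 36; next = 35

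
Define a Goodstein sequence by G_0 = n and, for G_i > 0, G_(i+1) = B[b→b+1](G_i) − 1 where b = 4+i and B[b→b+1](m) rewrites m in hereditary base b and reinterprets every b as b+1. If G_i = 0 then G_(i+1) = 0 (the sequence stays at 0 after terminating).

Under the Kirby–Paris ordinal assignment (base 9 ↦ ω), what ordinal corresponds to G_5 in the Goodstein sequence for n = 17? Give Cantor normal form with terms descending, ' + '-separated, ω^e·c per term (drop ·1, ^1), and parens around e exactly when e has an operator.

base 4: 17 = 4^2 + 1; at 5: 5^2 + 1 = 26; next = 25
base 5: 25 = 5^2; at 6: 6^2 = 36; next = 35
base 6: 35 = 5·6 + 5; at 7: 5·7 + 5 = 40; next = 39
base 7: 39 = 5·7 + 4; at 8: 5·8 + 4 = 44; next = 43
base 8: 43 = 5·8 + 3; at 9: 5·9 + 3 = 48; next = 47
base 9: 47 = 5·9 + 2; at 10: 5·10 + 2 = 52; next = 51

ω·5 + 2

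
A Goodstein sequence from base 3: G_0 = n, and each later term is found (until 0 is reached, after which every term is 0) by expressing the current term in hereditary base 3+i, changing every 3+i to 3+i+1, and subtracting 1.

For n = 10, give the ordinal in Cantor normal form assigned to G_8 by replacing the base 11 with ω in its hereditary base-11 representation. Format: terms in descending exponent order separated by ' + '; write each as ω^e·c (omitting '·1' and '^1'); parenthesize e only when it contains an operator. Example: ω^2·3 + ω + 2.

ω·3 + 8

[0] 10 ≡ 3^2 + 1 (base 3). Lift 4: 17. −1: 16.
[1] 16 ≡ 4^2 (base 4). Lift 5: 25. −1: 24.
[2] 24 ≡ 4·5 + 4 (base 5). Lift 6: 28. −1: 27.
[3] 27 ≡ 4·6 + 3 (base 6). Lift 7: 31. −1: 30.
[4] 30 ≡ 4·7 + 2 (base 7). Lift 8: 34. −1: 33.
[5] 33 ≡ 4·8 + 1 (base 8). Lift 9: 37. −1: 36.
[6] 36 ≡ 4·9 (base 9). Lift 10: 40. −1: 39.
[7] 39 ≡ 3·10 + 9 (base 10). Lift 11: 42. −1: 41.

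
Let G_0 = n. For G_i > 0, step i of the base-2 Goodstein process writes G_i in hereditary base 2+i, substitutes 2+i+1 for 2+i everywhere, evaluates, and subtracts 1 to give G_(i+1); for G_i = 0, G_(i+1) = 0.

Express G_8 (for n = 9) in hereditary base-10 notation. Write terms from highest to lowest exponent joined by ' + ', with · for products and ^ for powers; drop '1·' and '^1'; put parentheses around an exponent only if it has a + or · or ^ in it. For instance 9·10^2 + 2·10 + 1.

3·10^10 + 3·10^3 + 3·10^2 + 2·10 + 5

G_0 = 9. HB_2(9) = 2^(2 + 1) + 1. Bump = 82. G_1 = 81.
G_1 = 81. HB_3(81) = 3^(3 + 1). Bump = 1024. G_2 = 1023.
G_2 = 1023. HB_4(1023) = 3·4^4 + 3·4^3 + 3·4^2 + 3·4 + 3. Bump = 9843. G_3 = 9842.
G_3 = 9842. HB_5(9842) = 3·5^5 + 3·5^3 + 3·5^2 + 3·5 + 2. Bump = 140744. G_4 = 140743.
G_4 = 140743. HB_6(140743) = 3·6^6 + 3·6^3 + 3·6^2 + 3·6 + 1. Bump = 2471827. G_5 = 2471826.
G_5 = 2471826. HB_7(2471826) = 3·7^7 + 3·7^3 + 3·7^2 + 3·7. Bump = 50333400. G_6 = 50333399.
G_6 = 50333399. HB_8(50333399) = 3·8^8 + 3·8^3 + 3·8^2 + 2·8 + 7. Bump = 1162263922. G_7 = 1162263921.
G_7 = 1162263921. HB_9(1162263921) = 3·9^9 + 3·9^3 + 3·9^2 + 2·9 + 6. Bump = 30000003326. G_8 = 30000003325.
G_8 = 30000003325. HB_10(30000003325) = 3·10^10 + 3·10^3 + 3·10^2 + 2·10 + 5. Bump = 855935016216. G_9 = 855935016215.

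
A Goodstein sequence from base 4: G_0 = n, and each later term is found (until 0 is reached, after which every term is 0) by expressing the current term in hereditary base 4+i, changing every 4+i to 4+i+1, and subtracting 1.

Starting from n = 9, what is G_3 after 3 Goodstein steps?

G_0 = 9. HB_4(9) = 2·4 + 1. Bump = 11. G_1 = 10.
G_1 = 10. HB_5(10) = 2·5. Bump = 12. G_2 = 11.
G_2 = 11. HB_6(11) = 6 + 5. Bump = 12. G_3 = 11.
G_3 = 11. HB_7(11) = 7 + 4. Bump = 12. G_4 = 11.

11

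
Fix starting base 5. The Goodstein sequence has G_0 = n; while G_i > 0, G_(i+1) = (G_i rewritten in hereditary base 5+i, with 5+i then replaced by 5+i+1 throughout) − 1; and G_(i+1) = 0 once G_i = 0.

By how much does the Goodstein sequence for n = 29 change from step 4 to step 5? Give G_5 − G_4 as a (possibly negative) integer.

[0] 29 ≡ 5^2 + 4 (base 5). Lift 6: 40. −1: 39.
[1] 39 ≡ 6^2 + 3 (base 6). Lift 7: 52. −1: 51.
[2] 51 ≡ 7^2 + 2 (base 7). Lift 8: 66. −1: 65.
[3] 65 ≡ 8^2 + 1 (base 8). Lift 9: 82. −1: 81.
[4] 81 ≡ 9^2 (base 9). Lift 10: 100. −1: 99.

18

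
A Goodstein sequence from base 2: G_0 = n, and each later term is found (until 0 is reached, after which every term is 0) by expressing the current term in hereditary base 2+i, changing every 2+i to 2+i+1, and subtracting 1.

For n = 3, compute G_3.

G_0=3  [base 2] 2 + 1  →[2↦3]→  3 + 1 = 4  −1 ⇒ G_1=3
G_1=3  [base 3] 3  →[3↦4]→  4 = 4  −1 ⇒ G_2=3
G_2=3  [base 4] 3  →[4↦5]→  3 = 3  −1 ⇒ G_3=2
G_3=2  [base 5] 2  →[5↦6]→  2 = 2  −1 ⇒ G_4=1

2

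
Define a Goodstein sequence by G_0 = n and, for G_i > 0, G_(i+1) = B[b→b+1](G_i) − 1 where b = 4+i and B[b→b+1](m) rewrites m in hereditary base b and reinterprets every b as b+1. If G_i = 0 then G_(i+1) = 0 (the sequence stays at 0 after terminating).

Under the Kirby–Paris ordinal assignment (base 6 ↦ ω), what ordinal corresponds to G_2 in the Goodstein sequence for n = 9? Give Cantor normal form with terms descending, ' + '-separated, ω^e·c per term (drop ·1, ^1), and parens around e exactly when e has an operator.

G_0=9  [base 4] 2·4 + 1  →[4↦5]→  2·5 + 1 = 11  −1 ⇒ G_1=10
G_1=10  [base 5] 2·5  →[5↦6]→  2·6 = 12  −1 ⇒ G_2=11
G_2=11  [base 6] 6 + 5  →[6↦7]→  7 + 5 = 12  −1 ⇒ G_3=11

ω + 5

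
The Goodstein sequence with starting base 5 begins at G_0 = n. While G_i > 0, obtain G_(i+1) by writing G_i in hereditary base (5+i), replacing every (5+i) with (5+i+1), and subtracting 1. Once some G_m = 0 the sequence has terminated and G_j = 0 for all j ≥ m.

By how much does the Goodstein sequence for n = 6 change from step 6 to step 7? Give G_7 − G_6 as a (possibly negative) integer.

-1

[0] 6 ≡ 5 + 1 (base 5). Lift 6: 7. −1: 6.
[1] 6 ≡ 6 (base 6). Lift 7: 7. −1: 6.
[2] 6 ≡ 6 (base 7). Lift 8: 6. −1: 5.
[3] 5 ≡ 5 (base 8). Lift 9: 5. −1: 4.
[4] 4 ≡ 4 (base 9). Lift 10: 4. −1: 3.
[5] 3 ≡ 3 (base 10). Lift 11: 3. −1: 2.
[6] 2 ≡ 2 (base 11). Lift 12: 2. −1: 1.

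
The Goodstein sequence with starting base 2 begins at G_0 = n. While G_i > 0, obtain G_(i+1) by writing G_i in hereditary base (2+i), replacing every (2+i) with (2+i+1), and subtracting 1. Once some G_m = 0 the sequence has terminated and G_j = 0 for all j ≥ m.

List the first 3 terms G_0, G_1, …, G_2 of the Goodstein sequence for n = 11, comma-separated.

[0] 11 ≡ 2^(2 + 1) + 2 + 1 (base 2). Lift 3: 85. −1: 84.
[1] 84 ≡ 3^(3 + 1) + 3 (base 3). Lift 4: 1028. −1: 1027.

11, 84, 1027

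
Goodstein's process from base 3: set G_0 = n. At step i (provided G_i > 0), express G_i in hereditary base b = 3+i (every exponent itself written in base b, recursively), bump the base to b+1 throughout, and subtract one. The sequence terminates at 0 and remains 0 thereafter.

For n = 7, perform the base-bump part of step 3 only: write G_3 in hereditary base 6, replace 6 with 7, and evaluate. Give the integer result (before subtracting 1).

[0] 7 ≡ 2·3 + 1 (base 3). Lift 4: 9. −1: 8.
[1] 8 ≡ 2·4 (base 4). Lift 5: 10. −1: 9.
[2] 9 ≡ 5 + 4 (base 5). Lift 6: 10. −1: 9.

10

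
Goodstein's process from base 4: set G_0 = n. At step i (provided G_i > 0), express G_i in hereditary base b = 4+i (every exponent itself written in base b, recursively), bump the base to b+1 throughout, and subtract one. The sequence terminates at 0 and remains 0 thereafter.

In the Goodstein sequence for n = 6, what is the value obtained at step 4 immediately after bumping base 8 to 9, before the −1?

i=0: 6 = 4 + 2 (b=4); 4→5: 5 + 2 = 7; 7−1 = 6
i=1: 6 = 5 + 1 (b=5); 5→6: 6 + 1 = 7; 7−1 = 6
i=2: 6 = 6 (b=6); 6→7: 7 = 7; 7−1 = 6
i=3: 6 = 6 (b=7); 7→8: 6 = 6; 6−1 = 5
i=4: 5 = 5 (b=8); 8→9: 5 = 5; 5−1 = 4

5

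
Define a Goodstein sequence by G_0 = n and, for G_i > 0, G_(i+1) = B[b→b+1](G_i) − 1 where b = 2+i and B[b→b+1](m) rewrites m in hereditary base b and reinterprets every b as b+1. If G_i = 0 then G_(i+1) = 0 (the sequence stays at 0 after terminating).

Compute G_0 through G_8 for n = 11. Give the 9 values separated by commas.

step 0: 11 = 2^(2 + 1) + 2 + 1; sub 3 for 2: 3^(3 + 1) + 3 + 1; = 85; G_1 = 85−1 = 84
step 1: 84 = 3^(3 + 1) + 3; sub 4 for 3: 4^(4 + 1) + 4; = 1028; G_2 = 1028−1 = 1027
step 2: 1027 = 4^(4 + 1) + 3; sub 5 for 4: 5^(5 + 1) + 3; = 15628; G_3 = 15628−1 = 15627
step 3: 15627 = 5^(5 + 1) + 2; sub 6 for 5: 6^(6 + 1) + 2; = 279938; G_4 = 279938−1 = 279937
step 4: 279937 = 6^(6 + 1) + 1; sub 7 for 6: 7^(7 + 1) + 1; = 5764802; G_5 = 5764802−1 = 5764801
step 5: 5764801 = 7^(7 + 1); sub 8 for 7: 8^(8 + 1); = 134217728; G_6 = 134217728−1 = 134217727
step 6: 134217727 = 7·8^8 + 7·8^7 + 7·8^6 + 7·8^5 + 7·8^4 + 7·8^3 + 7·8^2 + 7·8 + 7; sub 9 for 8: 7·9^9 + 7·9^7 + 7·9^6 + 7·9^5 + 7·9^4 + 7·9^3 + 7·9^2 + 7·9 + 7; = 2749609303; G_7 = 2749609303−1 = 2749609302
step 7: 2749609302 = 7·9^9 + 7·9^7 + 7·9^6 + 7·9^5 + 7·9^4 + 7·9^3 + 7·9^2 + 7·9 + 6; sub 10 for 9: 7·10^10 + 7·10^7 + 7·10^6 + 7·10^5 + 7·10^4 + 7·10^3 + 7·10^2 + 7·10 + 6; = 70077777776; G_8 = 70077777776−1 = 70077777775

11, 84, 1027, 15627, 279937, 5764801, 134217727, 2749609302, 70077777775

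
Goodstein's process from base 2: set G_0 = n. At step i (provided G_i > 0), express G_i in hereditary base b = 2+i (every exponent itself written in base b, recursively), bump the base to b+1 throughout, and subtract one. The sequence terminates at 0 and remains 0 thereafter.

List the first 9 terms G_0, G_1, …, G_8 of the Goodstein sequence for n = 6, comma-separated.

6, 29, 257, 3125, 46655, 98039, 187243, 332147, 555551

[0] 6 ≡ 2^2 + 2 (base 2). Lift 3: 30. −1: 29.
[1] 29 ≡ 3^3 + 2 (base 3). Lift 4: 258. −1: 257.
[2] 257 ≡ 4^4 + 1 (base 4). Lift 5: 3126. −1: 3125.
[3] 3125 ≡ 5^5 (base 5). Lift 6: 46656. −1: 46655.
[4] 46655 ≡ 5·6^5 + 5·6^4 + 5·6^3 + 5·6^2 + 5·6 + 5 (base 6). Lift 7: 98040. −1: 98039.
[5] 98039 ≡ 5·7^5 + 5·7^4 + 5·7^3 + 5·7^2 + 5·7 + 4 (base 7). Lift 8: 187244. −1: 187243.
[6] 187243 ≡ 5·8^5 + 5·8^4 + 5·8^3 + 5·8^2 + 5·8 + 3 (base 8). Lift 9: 332148. −1: 332147.
[7] 332147 ≡ 5·9^5 + 5·9^4 + 5·9^3 + 5·9^2 + 5·9 + 2 (base 9). Lift 10: 555552. −1: 555551.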